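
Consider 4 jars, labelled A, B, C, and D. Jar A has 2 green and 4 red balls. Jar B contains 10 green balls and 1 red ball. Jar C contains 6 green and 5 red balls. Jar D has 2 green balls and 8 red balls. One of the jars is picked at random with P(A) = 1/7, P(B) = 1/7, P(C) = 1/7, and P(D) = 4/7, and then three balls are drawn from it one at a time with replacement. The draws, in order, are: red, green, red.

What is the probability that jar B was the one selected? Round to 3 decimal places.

0.010

Compute the likelihood of the observed sequence for each case: P(data | jar A) = (4/6)(2/6)(4/6) = 0.14815; P(data | jar B) = (1/11)(10/11)(1/11) = 0.0075131; P(data | jar C) = (5/11)(6/11)(5/11) = 0.1127; P(data | jar D) = (8/10)(2/10)(8/10) = 0.128.
Weighting by the prior gives 1/7 · 0.14815 = 0.021164, 1/7 · 0.0075131 = 0.0010733, 1/7 · 0.1127 = 0.0161, 4/7 · 0.128 = 0.073143; with total 0.11148.
Hence P(jar B | data) = (0.0010733) / (0.11148) = 0.0096278.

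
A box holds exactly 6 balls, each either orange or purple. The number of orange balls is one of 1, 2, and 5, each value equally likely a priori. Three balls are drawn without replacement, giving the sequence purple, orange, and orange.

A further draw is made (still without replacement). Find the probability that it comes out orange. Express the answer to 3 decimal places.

0.714

Compute the likelihood of the observed sequence for each case: P(data | r = 1) = (5/6)(1/5)(0/4) = 0; P(data | r = 2) = (4/6)(2/5)(1/4) = 1/15; P(data | r = 5) = (1/6)(5/5)(4/4) = 1/6.
The prior-weighted likelihoods are 1/3 · 0 = 0, 1/3 · 1/15 = 1/45, 1/3 · 1/6 = 1/18; these sum to 7/90.
Dividing through by the total gives posterior P(r = 1 | data) = 0, P(r = 2 | data) = 2/7, P(r = 5 | data) = 5/7.
So P(orange next | data) = Σ P(orange next | H) P(H | data) = (0)(2/7) + (1)(5/7) = 5/7.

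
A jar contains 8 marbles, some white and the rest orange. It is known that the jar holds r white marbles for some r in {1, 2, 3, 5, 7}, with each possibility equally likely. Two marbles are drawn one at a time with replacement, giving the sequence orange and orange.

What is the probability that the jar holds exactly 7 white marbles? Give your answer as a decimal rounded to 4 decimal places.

Under each hypothesis, the probability of the observed sequence is: P(data | r = 1) = (7/8)(7/8) = 49/64; P(data | r = 2) = (6/8)(6/8) = 9/16; P(data | r = 3) = (5/8)(5/8) = 25/64; P(data | r = 5) = (3/8)(3/8) = 9/64; P(data | r = 7) = (1/8)(1/8) = 1/64.
Weighting by the prior gives 1/5 · 49/64 = 49/320, 1/5 · 9/16 = 9/80, 1/5 · 25/64 = 5/64, 1/5 · 9/64 = 9/320, 1/5 · 1/64 = 1/320; with total 3/8.
By Bayes' rule, P(r = 7 | data) = (1/320) / (3/8) = 1/120.

0.0083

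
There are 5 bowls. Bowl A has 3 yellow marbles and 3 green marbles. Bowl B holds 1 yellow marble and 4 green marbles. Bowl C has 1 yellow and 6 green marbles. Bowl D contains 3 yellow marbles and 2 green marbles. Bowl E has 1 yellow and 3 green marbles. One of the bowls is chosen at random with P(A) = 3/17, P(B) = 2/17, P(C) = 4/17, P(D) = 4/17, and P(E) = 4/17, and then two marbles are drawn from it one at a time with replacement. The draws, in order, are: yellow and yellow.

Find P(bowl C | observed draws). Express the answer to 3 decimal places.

0.031

The likelihood of the observed sequence under each hypothesis: P(data | bowl A) = (3/6)(3/6) = 0.25; P(data | bowl B) = (1/5)(1/5) = 0.04; P(data | bowl C) = (1/7)(1/7) = 0.020408; P(data | bowl D) = (3/5)(3/5) = 0.36; P(data | bowl E) = (1/4)(1/4) = 0.0625.
The prior-weighted likelihoods are 3/17 · 0.25 = 0.044118, 2/17 · 0.04 = 0.0047059, 4/17 · 0.020408 = 0.0048019, 4/17 · 0.36 = 0.084706, 4/17 · 0.0625 = 0.014706; with total 0.15304.
By Bayes' rule, P(bowl C | data) = (0.0048019) / (0.15304) = 0.031377.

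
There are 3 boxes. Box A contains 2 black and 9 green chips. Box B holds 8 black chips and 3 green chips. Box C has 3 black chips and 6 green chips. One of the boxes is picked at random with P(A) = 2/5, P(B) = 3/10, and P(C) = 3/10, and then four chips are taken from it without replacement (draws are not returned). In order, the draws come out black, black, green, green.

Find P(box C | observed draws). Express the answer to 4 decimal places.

For each hypothesis, P(data | H) works out to: P(data | box A) = (2/11)(1/10)(9/9)(8/8) = 0.018182; P(data | box B) = (8/11)(7/10)(3/9)(2/8) = 0.042424; P(data | box C) = (3/9)(2/8)(6/7)(5/6) = 0.059524.
Multiplying each by its prior: 2/5 · 0.018182 = 0.0072727, 3/10 · 0.042424 = 0.012727, 3/10 · 0.059524 = 0.017857; with total 0.037857.
Hence P(box C | data) = (0.017857) / (0.037857) = 0.4717.

0.4717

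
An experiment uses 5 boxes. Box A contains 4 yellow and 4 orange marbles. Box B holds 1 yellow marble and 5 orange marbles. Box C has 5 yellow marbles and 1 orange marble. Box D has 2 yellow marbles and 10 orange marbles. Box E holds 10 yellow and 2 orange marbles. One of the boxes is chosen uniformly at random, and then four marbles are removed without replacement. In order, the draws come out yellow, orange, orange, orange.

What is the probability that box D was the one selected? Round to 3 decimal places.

For each hypothesis, P(data | H) works out to: P(data | box A) = (4/8)(4/7)(3/6)(2/5) = 0.057143; P(data | box B) = (1/6)(5/5)(4/4)(3/3) = 0.16667; P(data | box C) = (5/6)(1/5)(0/4) = 0; P(data | box D) = (2/12)(10/11)(9/10)(8/9) = 0.12121; P(data | box E) = (10/12)(2/11)(1/10)(0/9) = 0.
Weighting by the prior gives 1/5 · 0.057143 = 0.011429, 1/5 · 0.16667 = 0.033333, 1/5 · 0 = 0, 1/5 · 0.12121 = 0.024242, 1/5 · 0 = 0; summing to 0.069004.
Therefore the posterior P(box D | data) = (0.024242) / (0.069004) = 0.35132.

0.351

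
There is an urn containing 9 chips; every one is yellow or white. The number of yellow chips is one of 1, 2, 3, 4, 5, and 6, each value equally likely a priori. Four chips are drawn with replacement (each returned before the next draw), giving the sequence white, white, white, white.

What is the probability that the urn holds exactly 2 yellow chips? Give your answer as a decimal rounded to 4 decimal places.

0.2742

Compute the likelihood of the observed sequence for each case: P(data | r = 1) = (8/9)(8/9)(8/9)(8/9) = 0.6243; P(data | r = 2) = (7/9)(7/9)(7/9)(7/9) = 0.36595; P(data | r = 3) = (6/9)(6/9)(6/9)(6/9) = 0.19753; P(data | r = 4) = (5/9)(5/9)(5/9)(5/9) = 0.09526; P(data | r = 5) = (4/9)(4/9)(4/9)(4/9) = 0.039018; P(data | r = 6) = (3/9)(3/9)(3/9)(3/9) = 0.012346.
The prior-weighted likelihoods are 1/6 · 0.6243 = 0.10405, 1/6 · 0.36595 = 0.060992, 1/6 · 0.19753 = 0.032922, 1/6 · 0.09526 = 0.015877, 1/6 · 0.039018 = 0.0065031, 1/6 · 0.012346 = 0.0020576; summing to 0.2224.
By Bayes' rule, P(r = 2 | data) = (0.060992) / (0.2224) = 0.27424.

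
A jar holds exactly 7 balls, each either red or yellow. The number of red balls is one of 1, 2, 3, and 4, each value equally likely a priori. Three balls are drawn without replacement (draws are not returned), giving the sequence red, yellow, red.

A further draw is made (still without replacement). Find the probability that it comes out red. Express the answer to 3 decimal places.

0.343

For each hypothesis, P(data | H) works out to: P(data | r = 1) = (1/7)(6/6)(0/5) = 0; P(data | r = 2) = (2/7)(5/6)(1/5) = 1/21; P(data | r = 3) = (3/7)(4/6)(2/5) = 4/35; P(data | r = 4) = (4/7)(3/6)(3/5) = 6/35.
Weighting by the prior gives 1/4 · 0 = 0, 1/4 · 1/21 = 1/84, 1/4 · 4/35 = 1/35, 1/4 · 6/35 = 3/70; summing to 1/12.
The posterior is then P(r = 1 | data) = 0, P(r = 2 | data) = 1/7, P(r = 3 | data) = 12/35, P(r = 4 | data) = 18/35.
So P(red next | data) = Σ P(red next | H) P(H | data) = (0)(1/7) + (1/4)(12/35) + (1/2)(18/35) = 12/35.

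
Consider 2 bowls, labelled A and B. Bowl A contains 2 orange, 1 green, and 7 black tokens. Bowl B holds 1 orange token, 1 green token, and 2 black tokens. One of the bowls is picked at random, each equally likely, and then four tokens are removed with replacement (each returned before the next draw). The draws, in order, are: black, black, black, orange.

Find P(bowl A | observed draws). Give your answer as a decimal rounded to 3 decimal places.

0.687

Under each hypothesis, the probability of the observed sequence is: P(data | bowl A) = (7/10)(7/10)(7/10)(2/10) = 0.0686; P(data | bowl B) = (2/4)(2/4)(2/4)(1/4) = 0.03125.
The prior-weighted likelihoods are 1/2 · 0.0686 = 0.0343, 1/2 · 0.03125 = 0.015625; with total 0.049925.
So P(bowl A | data) = (0.0343) / (0.049925) = 0.68703.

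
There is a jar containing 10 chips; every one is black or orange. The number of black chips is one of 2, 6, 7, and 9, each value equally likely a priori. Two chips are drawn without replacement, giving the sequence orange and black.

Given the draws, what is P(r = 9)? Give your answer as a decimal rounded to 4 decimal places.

The likelihood of the observed sequence under each hypothesis: P(data | r = 2) = (8/10)(2/9) = 8/45; P(data | r = 6) = (4/10)(6/9) = 4/15; P(data | r = 7) = (3/10)(7/9) = 7/30; P(data | r = 9) = (1/10)(9/9) = 1/10.
Multiplying each by its prior: 1/4 · 8/45 = 2/45, 1/4 · 4/15 = 1/15, 1/4 · 7/30 = 7/120, 1/4 · 1/10 = 1/40; these sum to 7/36.
Therefore the posterior P(r = 9 | data) = (1/40) / (7/36) = 9/70.

0.1286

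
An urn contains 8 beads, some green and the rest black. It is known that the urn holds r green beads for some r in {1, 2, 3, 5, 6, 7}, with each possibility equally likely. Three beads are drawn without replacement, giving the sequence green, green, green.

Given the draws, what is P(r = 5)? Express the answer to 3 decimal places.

0.152

Under each hypothesis, the probability of the observed sequence is: P(data | r = 1) = (1/8)(0/7) = 0; P(data | r = 2) = (2/8)(1/7)(0/6) = 0; P(data | r = 3) = (3/8)(2/7)(1/6) = 1/56; P(data | r = 5) = (5/8)(4/7)(3/6) = 5/28; P(data | r = 6) = (6/8)(5/7)(4/6) = 5/14; P(data | r = 7) = (7/8)(6/7)(5/6) = 5/8.
Multiplying each by its prior: 1/6 · 0 = 0, 1/6 · 0 = 0, 1/6 · 1/56 = 1/336, 1/6 · 5/28 = 5/168, 1/6 · 5/14 = 5/84, 1/6 · 5/8 = 5/48; with total 11/56.
Therefore the posterior P(r = 5 | data) = (5/168) / (11/56) = 5/33.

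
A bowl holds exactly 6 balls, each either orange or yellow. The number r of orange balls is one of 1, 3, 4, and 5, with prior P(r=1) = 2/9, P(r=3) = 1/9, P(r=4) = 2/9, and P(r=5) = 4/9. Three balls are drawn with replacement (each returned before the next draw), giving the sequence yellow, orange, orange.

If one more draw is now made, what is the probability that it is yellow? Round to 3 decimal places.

For each hypothesis, P(data | H) works out to: P(data | r = 1) = (5/6)(1/6)(1/6) = 5/216; P(data | r = 3) = (3/6)(3/6)(3/6) = 1/8; P(data | r = 4) = (2/6)(4/6)(4/6) = 4/27; P(data | r = 5) = (1/6)(5/6)(5/6) = 25/216.
Weighting by the prior gives 2/9 · 5/216 = 5/972, 1/9 · 1/8 = 1/72, 2/9 · 4/27 = 8/243, 4/9 · 25/216 = 25/486; these sum to 67/648.
The posterior is then P(r = 1 | data) = 0.049751, P(r = 3 | data) = 0.13433, P(r = 4 | data) = 0.31841, P(r = 5 | data) = 0.49751.
The predictive probability is P(yellow next | data) = (5/6)(0.049751) + (1/2)(0.13433) + (1/3)(0.31841) + (1/6)(0.49751) = 0.29768.

0.298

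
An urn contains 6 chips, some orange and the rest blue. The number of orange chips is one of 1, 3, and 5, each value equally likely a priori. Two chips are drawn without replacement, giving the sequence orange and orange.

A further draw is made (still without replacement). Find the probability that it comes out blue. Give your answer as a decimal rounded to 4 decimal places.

Under each hypothesis, the probability of the observed sequence is: P(data | r = 1) = (1/6)(0/5) = 0; P(data | r = 3) = (3/6)(2/5) = 1/5; P(data | r = 5) = (5/6)(4/5) = 2/3.
Weighting by the prior gives 1/3 · 0 = 0, 1/3 · 1/5 = 1/15, 1/3 · 2/3 = 2/9; with total 13/45.
Normalising, the posterior is P(r = 1 | data) = 0, P(r = 3 | data) = 3/13, P(r = 5 | data) = 10/13.
Averaging over the posterior, P(blue next | data) = (3/4)(3/13) + (1/4)(10/13) = 19/52.

0.3654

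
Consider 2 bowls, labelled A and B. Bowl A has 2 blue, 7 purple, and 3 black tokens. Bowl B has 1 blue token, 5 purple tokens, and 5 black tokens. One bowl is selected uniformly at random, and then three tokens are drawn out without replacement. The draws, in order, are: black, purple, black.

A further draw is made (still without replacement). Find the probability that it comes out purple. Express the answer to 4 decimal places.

For each hypothesis, P(data | H) works out to: P(data | bowl A) = (3/12)(7/11)(2/10) = 0.031818; P(data | bowl B) = (5/11)(5/10)(4/9) = 0.10101.
Multiplying each by its prior: 1/2 · 0.031818 = 0.015909, 1/2 · 0.10101 = 0.050505; these sum to 0.066414.
Dividing through by the total gives posterior P(bowl A | data) = 0.23954, P(bowl B | data) = 0.76046.
Averaging over the posterior, P(purple next | data) = (2/3)(0.23954) + (1/2)(0.76046) = 0.53992.

0.5399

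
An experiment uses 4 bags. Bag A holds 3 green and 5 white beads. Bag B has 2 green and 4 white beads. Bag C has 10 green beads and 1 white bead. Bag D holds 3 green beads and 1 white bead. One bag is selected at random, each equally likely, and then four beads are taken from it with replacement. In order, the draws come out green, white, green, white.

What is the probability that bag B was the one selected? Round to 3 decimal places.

0.338

Compute the likelihood of the observed sequence for each case: P(data | bag A) = (3/8)(5/8)(3/8)(5/8) = 0.054932; P(data | bag B) = (2/6)(4/6)(2/6)(4/6) = 0.049383; P(data | bag C) = (10/11)(1/11)(10/11)(1/11) = 0.0068301; P(data | bag D) = (3/4)(1/4)(3/4)(1/4) = 0.035156.
The prior-weighted likelihoods are 1/4 · 0.054932 = 0.013733, 1/4 · 0.049383 = 0.012346, 1/4 · 0.0068301 = 0.0017075, 1/4 · 0.035156 = 0.0087891; with total 0.036575.
So P(bag B | data) = (0.012346) / (0.036575) = 0.33754.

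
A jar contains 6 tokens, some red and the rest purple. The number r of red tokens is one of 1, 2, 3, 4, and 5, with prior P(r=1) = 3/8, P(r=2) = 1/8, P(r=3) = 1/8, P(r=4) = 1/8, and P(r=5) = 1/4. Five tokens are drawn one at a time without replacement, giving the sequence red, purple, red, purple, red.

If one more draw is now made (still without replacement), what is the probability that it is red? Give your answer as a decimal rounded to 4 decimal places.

Compute the likelihood of the observed sequence for each case: P(data | r = 1) = (1/6)(5/5)(0/4) = 0; P(data | r = 2) = (2/6)(4/5)(1/4)(3/3)(0/2) = 0; P(data | r = 3) = (3/6)(3/5)(2/4)(2/3)(1/2) = 1/20; P(data | r = 4) = (4/6)(2/5)(3/4)(1/3)(2/2) = 1/15; P(data | r = 5) = (5/6)(1/5)(4/4)(0/3) = 0.
Multiplying each by its prior: 3/8 · 0 = 0, 1/8 · 0 = 0, 1/8 · 1/20 = 1/160, 1/8 · 1/15 = 1/120, 1/4 · 0 = 0; summing to 7/480.
Dividing through by the total gives posterior P(r = 1 | data) = 0, P(r = 2 | data) = 0, P(r = 3 | data) = 3/7, P(r = 4 | data) = 4/7, P(r = 5 | data) = 0.
So P(red next | data) = Σ P(red next | H) P(H | data) = (0)(3/7) + (1)(4/7) = 4/7.

0.5714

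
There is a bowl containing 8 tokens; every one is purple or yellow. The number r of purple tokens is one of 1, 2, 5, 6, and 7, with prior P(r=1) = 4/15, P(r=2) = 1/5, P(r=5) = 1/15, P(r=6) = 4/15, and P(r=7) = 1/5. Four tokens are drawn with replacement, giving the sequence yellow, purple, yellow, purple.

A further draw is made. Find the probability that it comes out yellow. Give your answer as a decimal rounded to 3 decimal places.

Under each hypothesis, the probability of the observed sequence is: P(data | r = 1) = (7/8)(1/8)(7/8)(1/8) = 0.011963; P(data | r = 2) = (6/8)(2/8)(6/8)(2/8) = 0.035156; P(data | r = 5) = (3/8)(5/8)(3/8)(5/8) = 0.054932; P(data | r = 6) = (2/8)(6/8)(2/8)(6/8) = 0.035156; P(data | r = 7) = (1/8)(7/8)(1/8)(7/8) = 0.011963.
The prior-weighted likelihoods are 4/15 · 0.011963 = 0.0031901, 1/5 · 0.035156 = 0.0070313, 1/15 · 0.054932 = 0.0036621, 4/15 · 0.035156 = 0.009375, 1/5 · 0.011963 = 0.0023926; summing to 0.025651.
The posterior is then P(r = 1 | data) = 0.12437, P(r = 2 | data) = 0.27411, P(r = 5 | data) = 0.14277, P(r = 6 | data) = 0.36548, P(r = 7 | data) = 0.093274.
Averaging over the posterior, P(yellow next | data) = (7/8)(0.12437) + (3/4)(0.27411) + (3/8)(0.14277) + (1/4)(0.36548) + (1/8)(0.093274) = 0.47097.

0.471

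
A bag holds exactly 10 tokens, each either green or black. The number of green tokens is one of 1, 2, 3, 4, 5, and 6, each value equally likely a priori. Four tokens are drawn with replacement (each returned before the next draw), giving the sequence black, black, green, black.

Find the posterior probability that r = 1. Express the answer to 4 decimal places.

0.1566

Compute the likelihood of the observed sequence for each case: P(data | r = 1) = (9/10)(9/10)(1/10)(9/10) = 0.0729; P(data | r = 2) = (8/10)(8/10)(2/10)(8/10) = 0.1024; P(data | r = 3) = (7/10)(7/10)(3/10)(7/10) = 0.1029; P(data | r = 4) = (6/10)(6/10)(4/10)(6/10) = 0.0864; P(data | r = 5) = (5/10)(5/10)(5/10)(5/10) = 0.0625; P(data | r = 6) = (4/10)(4/10)(6/10)(4/10) = 0.0384.
Multiplying each by its prior: 1/6 · 0.0729 = 0.01215, 1/6 · 0.1024 = 0.017067, 1/6 · 0.1029 = 0.01715, 1/6 · 0.0864 = 0.0144, 1/6 · 0.0625 = 0.010417, 1/6 · 0.0384 = 0.0064; with total 0.077583.
Hence P(r = 1 | data) = (0.01215) / (0.077583) = 0.15661.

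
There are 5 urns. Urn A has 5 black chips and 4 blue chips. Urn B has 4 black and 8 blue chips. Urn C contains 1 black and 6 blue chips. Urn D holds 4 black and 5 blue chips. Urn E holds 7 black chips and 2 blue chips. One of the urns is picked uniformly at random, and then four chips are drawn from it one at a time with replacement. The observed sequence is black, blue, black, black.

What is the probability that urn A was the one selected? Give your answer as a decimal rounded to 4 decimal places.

Compute the likelihood of the observed sequence for each case: P(data | urn A) = (5/9)(4/9)(5/9)(5/9) = 0.076208; P(data | urn B) = (4/12)(8/12)(4/12)(4/12) = 0.024691; P(data | urn C) = (1/7)(6/7)(1/7)(1/7) = 0.002499; P(data | urn D) = (4/9)(5/9)(4/9)(4/9) = 0.048773; P(data | urn E) = (7/9)(2/9)(7/9)(7/9) = 0.10456.
The prior-weighted likelihoods are 1/5 · 0.076208 = 0.015242, 1/5 · 0.024691 = 0.0049383, 1/5 · 0.002499 = 0.00049979, 1/5 · 0.048773 = 0.0097546, 1/5 · 0.10456 = 0.020911; these sum to 0.051346.
Hence P(urn A | data) = (0.015242) / (0.051346) = 0.29684.

0.2968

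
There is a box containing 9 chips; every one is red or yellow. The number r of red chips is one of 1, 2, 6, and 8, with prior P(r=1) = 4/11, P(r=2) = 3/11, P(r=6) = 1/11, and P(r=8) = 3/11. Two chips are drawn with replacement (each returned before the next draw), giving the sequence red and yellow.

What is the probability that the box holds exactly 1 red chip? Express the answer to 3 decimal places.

0.276

For each hypothesis, P(data | H) works out to: P(data | r = 1) = (1/9)(8/9) = 8/81; P(data | r = 2) = (2/9)(7/9) = 14/81; P(data | r = 6) = (6/9)(3/9) = 2/9; P(data | r = 8) = (8/9)(1/9) = 8/81.
Multiplying each by its prior: 4/11 · 8/81 = 32/891, 3/11 · 14/81 = 14/297, 1/11 · 2/9 = 2/99, 3/11 · 8/81 = 8/297; these sum to 116/891.
So P(r = 1 | data) = (32/891) / (116/891) = 8/29.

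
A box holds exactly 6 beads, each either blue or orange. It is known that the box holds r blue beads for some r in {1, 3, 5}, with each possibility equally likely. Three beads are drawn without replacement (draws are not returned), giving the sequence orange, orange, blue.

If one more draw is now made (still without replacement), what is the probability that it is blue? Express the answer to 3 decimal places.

Under each hypothesis, the probability of the observed sequence is: P(data | r = 1) = (5/6)(4/5)(1/4) = 1/6; P(data | r = 3) = (3/6)(2/5)(3/4) = 3/20; P(data | r = 5) = (1/6)(0/5) = 0.
Weighting by the prior gives 1/3 · 1/6 = 1/18, 1/3 · 3/20 = 1/20, 1/3 · 0 = 0; with total 19/180.
The posterior is then P(r = 1 | data) = 10/19, P(r = 3 | data) = 9/19, P(r = 5 | data) = 0.
So P(blue next | data) = Σ P(blue next | H) P(H | data) = (0)(10/19) + (2/3)(9/19) = 6/19.

0.316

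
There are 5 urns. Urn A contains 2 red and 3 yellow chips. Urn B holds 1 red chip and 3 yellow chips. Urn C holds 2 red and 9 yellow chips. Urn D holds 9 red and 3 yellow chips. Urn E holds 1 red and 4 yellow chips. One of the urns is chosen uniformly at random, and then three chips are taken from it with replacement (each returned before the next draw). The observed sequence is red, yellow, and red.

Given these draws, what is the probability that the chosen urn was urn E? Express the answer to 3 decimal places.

0.093

Compute the likelihood of the observed sequence for each case: P(data | urn A) = (2/5)(3/5)(2/5) = 0.096; P(data | urn B) = (1/4)(3/4)(1/4) = 0.046875; P(data | urn C) = (2/11)(9/11)(2/11) = 0.027047; P(data | urn D) = (9/12)(3/12)(9/12) = 0.14062; P(data | urn E) = (1/5)(4/5)(1/5) = 0.032.
Multiplying each by its prior: 1/5 · 0.096 = 0.0192, 1/5 · 0.046875 = 0.009375, 1/5 · 0.027047 = 0.0054095, 1/5 · 0.14062 = 0.028125, 1/5 · 0.032 = 0.0064; with total 0.068509.
Therefore the posterior P(urn E | data) = (0.0064) / (0.068509) = 0.093418.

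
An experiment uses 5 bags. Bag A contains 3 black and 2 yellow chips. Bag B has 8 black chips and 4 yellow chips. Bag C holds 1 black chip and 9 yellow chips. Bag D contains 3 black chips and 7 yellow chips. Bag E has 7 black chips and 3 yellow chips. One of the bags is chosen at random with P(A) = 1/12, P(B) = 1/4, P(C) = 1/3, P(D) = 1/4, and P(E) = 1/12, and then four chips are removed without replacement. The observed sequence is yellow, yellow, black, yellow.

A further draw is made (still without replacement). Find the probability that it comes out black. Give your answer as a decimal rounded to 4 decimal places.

Compute the likelihood of the observed sequence for each case: P(data | bag A) = (2/5)(1/4)(3/3)(0/2) = 0; P(data | bag B) = (4/12)(3/11)(8/10)(2/9) = 0.016162; P(data | bag C) = (9/10)(8/9)(1/8)(7/7) = 0.1; P(data | bag D) = (7/10)(6/9)(3/8)(5/7) = 0.125; P(data | bag E) = (3/10)(2/9)(7/8)(1/7) = 0.0083333.
Multiplying each by its prior: 1/12 · 0 = 0, 1/4 · 0.016162 = 0.0040404, 1/3 · 0.1 = 0.033333, 1/4 · 0.125 = 0.03125, 1/12 · 0.0083333 = 0.00069444; with total 0.069318.
Dividing through by the total gives posterior P(bag A | data) = 0, P(bag B | data) = 0.058288, P(bag C | data) = 0.48087, P(bag D | data) = 0.45082, P(bag E | data) = 0.010018.
Averaging over the posterior, P(black next | data) = (7/8)(0.058288) + (0)(0.48087) + (1/3)(0.45082) + (1)(0.010018) = 0.21129.

0.2113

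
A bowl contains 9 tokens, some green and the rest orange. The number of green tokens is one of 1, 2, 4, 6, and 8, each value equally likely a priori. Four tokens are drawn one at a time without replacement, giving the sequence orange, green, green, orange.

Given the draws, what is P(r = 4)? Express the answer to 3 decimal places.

The likelihood of the observed sequence under each hypothesis: P(data | r = 1) = (8/9)(1/8)(0/7) = 0; P(data | r = 2) = (7/9)(2/8)(1/7)(6/6) = 1/36; P(data | r = 4) = (5/9)(4/8)(3/7)(4/6) = 5/63; P(data | r = 6) = (3/9)(6/8)(5/7)(2/6) = 5/84; P(data | r = 8) = (1/9)(8/8)(7/7)(0/6) = 0.
Weighting by the prior gives 1/5 · 0 = 0, 1/5 · 1/36 = 1/180, 1/5 · 5/63 = 1/63, 1/5 · 5/84 = 1/84, 1/5 · 0 = 0; these sum to 1/30.
By Bayes' rule, P(r = 4 | data) = (1/63) / (1/30) = 10/21.

0.476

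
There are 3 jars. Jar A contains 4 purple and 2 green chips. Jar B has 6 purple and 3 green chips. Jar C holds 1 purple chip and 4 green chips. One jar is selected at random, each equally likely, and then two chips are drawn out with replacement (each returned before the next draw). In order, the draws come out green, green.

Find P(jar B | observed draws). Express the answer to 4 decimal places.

0.1289

Compute the likelihood of the observed sequence for each case: P(data | jar A) = (2/6)(2/6) = 1/9; P(data | jar B) = (3/9)(3/9) = 1/9; P(data | jar C) = (4/5)(4/5) = 16/25.
Multiplying each by its prior: 1/3 · 1/9 = 1/27, 1/3 · 1/9 = 1/27, 1/3 · 16/25 = 16/75; with total 194/675.
By Bayes' rule, P(jar B | data) = (1/27) / (194/675) = 25/194.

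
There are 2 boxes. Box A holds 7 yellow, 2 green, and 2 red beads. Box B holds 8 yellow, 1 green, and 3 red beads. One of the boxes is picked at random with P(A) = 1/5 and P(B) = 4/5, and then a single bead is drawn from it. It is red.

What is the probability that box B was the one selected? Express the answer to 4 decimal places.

The likelihood of this draw under each hypothesis: P(data | box A) = (2/11) = 2/11; P(data | box B) = (3/12) = 1/4.
The prior-weighted likelihoods are 1/5 · 2/11 = 2/55, 4/5 · 1/4 = 1/5; summing to 13/55.
Hence P(box B | data) = (1/5) / (13/55) = 11/13.

0.8462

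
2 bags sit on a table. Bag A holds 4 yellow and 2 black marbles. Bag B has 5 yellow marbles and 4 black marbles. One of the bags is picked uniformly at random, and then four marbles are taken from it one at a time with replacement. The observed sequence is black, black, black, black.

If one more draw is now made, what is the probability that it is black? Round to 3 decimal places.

0.418

The likelihood of the observed sequence under each hypothesis: P(data | bag A) = (2/6)(2/6)(2/6)(2/6) = 0.012346; P(data | bag B) = (4/9)(4/9)(4/9)(4/9) = 0.039018.
Weighting by the prior gives 1/2 · 0.012346 = 0.0061728, 1/2 · 0.039018 = 0.019509; summing to 0.025682.
Dividing through by the total gives posterior P(bag A | data) = 0.24036, P(bag B | data) = 0.75964.
The predictive probability is P(black next | data) = (1/3)(0.24036) + (4/9)(0.75964) = 0.41774.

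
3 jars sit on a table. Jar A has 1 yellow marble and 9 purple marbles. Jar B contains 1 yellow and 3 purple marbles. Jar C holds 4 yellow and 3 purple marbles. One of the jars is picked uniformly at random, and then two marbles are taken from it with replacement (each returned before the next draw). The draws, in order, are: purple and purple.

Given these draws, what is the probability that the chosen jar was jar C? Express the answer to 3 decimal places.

0.118

The likelihood of the observed sequence under each hypothesis: P(data | jar A) = (9/10)(9/10) = 0.81; P(data | jar B) = (3/4)(3/4) = 0.5625; P(data | jar C) = (3/7)(3/7) = 0.18367.
Multiplying each by its prior: 1/3 · 0.81 = 0.27, 1/3 · 0.5625 = 0.1875, 1/3 · 0.18367 = 0.061224; with total 0.51872.
So P(jar C | data) = (0.061224) / (0.51872) = 0.11803.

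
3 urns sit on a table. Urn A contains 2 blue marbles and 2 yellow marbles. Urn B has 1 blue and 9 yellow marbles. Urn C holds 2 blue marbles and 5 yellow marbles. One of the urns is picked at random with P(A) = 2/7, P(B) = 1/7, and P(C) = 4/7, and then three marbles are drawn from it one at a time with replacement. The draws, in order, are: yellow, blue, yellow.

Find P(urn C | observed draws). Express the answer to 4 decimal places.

0.6379

The likelihood of the observed sequence under each hypothesis: P(data | urn A) = (2/4)(2/4)(2/4) = 0.125; P(data | urn B) = (9/10)(1/10)(9/10) = 0.081; P(data | urn C) = (5/7)(2/7)(5/7) = 0.14577.
The prior-weighted likelihoods are 2/7 · 0.125 = 0.035714, 1/7 · 0.081 = 0.011571, 4/7 · 0.14577 = 0.083299; these sum to 0.13058.
By Bayes' rule, P(urn C | data) = (0.083299) / (0.13058) = 0.63789.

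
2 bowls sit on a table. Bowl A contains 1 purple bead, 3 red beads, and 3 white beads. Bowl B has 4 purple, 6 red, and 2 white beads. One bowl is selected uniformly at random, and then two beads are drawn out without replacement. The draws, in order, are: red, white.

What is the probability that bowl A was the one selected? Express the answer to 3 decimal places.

0.702

The likelihood of the observed sequence under each hypothesis: P(data | bowl A) = (3/7)(3/6) = 3/14; P(data | bowl B) = (6/12)(2/11) = 1/11.
Weighting by the prior gives 1/2 · 3/14 = 3/28, 1/2 · 1/11 = 1/22; summing to 47/308.
By Bayes' rule, P(bowl A | data) = (3/28) / (47/308) = 33/47.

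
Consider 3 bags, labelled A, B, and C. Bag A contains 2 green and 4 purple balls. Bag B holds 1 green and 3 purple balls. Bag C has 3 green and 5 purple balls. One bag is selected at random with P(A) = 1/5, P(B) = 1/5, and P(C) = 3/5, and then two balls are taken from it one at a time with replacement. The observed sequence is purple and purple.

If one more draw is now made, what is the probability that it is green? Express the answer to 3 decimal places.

0.334

The likelihood of the observed sequence under each hypothesis: P(data | bag A) = (4/6)(4/6) = 4/9; P(data | bag B) = (3/4)(3/4) = 9/16; P(data | bag C) = (5/8)(5/8) = 25/64.
The prior-weighted likelihoods are 1/5 · 4/9 = 4/45, 1/5 · 9/16 = 9/80, 3/5 · 25/64 = 15/64; these sum to 251/576.
Dividing through by the total gives posterior P(bag A | data) = 0.20398, P(bag B | data) = 0.25817, P(bag C | data) = 0.53785.
So P(green next | data) = Σ P(green next | H) P(H | data) = (1/3)(0.20398) + (1/4)(0.25817) + (3/8)(0.53785) = 0.33423.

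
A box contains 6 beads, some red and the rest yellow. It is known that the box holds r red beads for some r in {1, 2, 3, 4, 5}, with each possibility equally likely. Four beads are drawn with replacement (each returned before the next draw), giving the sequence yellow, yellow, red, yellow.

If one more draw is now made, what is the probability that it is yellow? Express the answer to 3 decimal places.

Compute the likelihood of the observed sequence for each case: P(data | r = 1) = (5/6)(5/6)(1/6)(5/6) = 0.096451; P(data | r = 2) = (4/6)(4/6)(2/6)(4/6) = 0.098765; P(data | r = 3) = (3/6)(3/6)(3/6)(3/6) = 0.0625; P(data | r = 4) = (2/6)(2/6)(4/6)(2/6) = 0.024691; P(data | r = 5) = (1/6)(1/6)(5/6)(1/6) = 0.003858.
Weighting by the prior gives 1/5 · 0.096451 = 0.01929, 1/5 · 0.098765 = 0.019753, 1/5 · 0.0625 = 0.0125, 1/5 · 0.024691 = 0.0049383, 1/5 · 0.003858 = 0.0007716; these sum to 0.057253.
Dividing through by the total gives posterior P(r = 1 | data) = 0.33693, P(r = 2 | data) = 0.34501, P(r = 3 | data) = 0.21833, P(r = 4 | data) = 0.086253, P(r = 5 | data) = 0.013477.
Averaging over the posterior, P(yellow next | data) = (5/6)(0.33693) + (2/3)(0.34501) + (1/2)(0.21833) + (1/3)(0.086253) + (1/6)(0.013477) = 0.65094.

0.651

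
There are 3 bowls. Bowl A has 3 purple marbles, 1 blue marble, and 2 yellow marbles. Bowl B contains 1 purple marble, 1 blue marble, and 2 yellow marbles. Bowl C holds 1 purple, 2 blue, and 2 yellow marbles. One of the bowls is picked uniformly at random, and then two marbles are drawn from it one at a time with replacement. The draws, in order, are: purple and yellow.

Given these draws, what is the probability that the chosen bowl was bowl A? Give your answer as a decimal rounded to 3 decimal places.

0.448

The likelihood of the observed sequence under each hypothesis: P(data | bowl A) = (3/6)(2/6) = 0.16667; P(data | bowl B) = (1/4)(2/4) = 0.125; P(data | bowl C) = (1/5)(2/5) = 0.08.
Multiplying each by its prior: 1/3 · 0.16667 = 0.055556, 1/3 · 0.125 = 0.041667, 1/3 · 0.08 = 0.026667; with total 0.12389.
Hence P(bowl A | data) = (0.055556) / (0.12389) = 0.44843.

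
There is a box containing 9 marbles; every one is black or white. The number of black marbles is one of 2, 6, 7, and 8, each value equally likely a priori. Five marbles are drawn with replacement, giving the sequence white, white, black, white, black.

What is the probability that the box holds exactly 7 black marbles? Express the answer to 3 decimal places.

The likelihood of the observed sequence under each hypothesis: P(data | r = 2) = (7/9)(7/9)(2/9)(7/9)(2/9) = 0.023235; P(data | r = 6) = (3/9)(3/9)(6/9)(3/9)(6/9) = 0.016461; P(data | r = 7) = (2/9)(2/9)(7/9)(2/9)(7/9) = 0.0066386; P(data | r = 8) = (1/9)(1/9)(8/9)(1/9)(8/9) = 0.0010838.
Multiplying each by its prior: 1/4 · 0.023235 = 0.0058087, 1/4 · 0.016461 = 0.0041152, 1/4 · 0.0066386 = 0.0016596, 1/4 · 0.0010838 = 0.00027096; with total 0.011855.
Hence P(r = 7 | data) = (0.0016596) / (0.011855) = 0.14.

0.140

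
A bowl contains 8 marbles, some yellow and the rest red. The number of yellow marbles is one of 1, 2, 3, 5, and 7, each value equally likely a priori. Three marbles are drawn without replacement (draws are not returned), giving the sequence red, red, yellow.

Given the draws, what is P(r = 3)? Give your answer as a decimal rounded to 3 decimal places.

Compute the likelihood of the observed sequence for each case: P(data | r = 1) = (7/8)(6/7)(1/6) = 1/8; P(data | r = 2) = (6/8)(5/7)(2/6) = 5/28; P(data | r = 3) = (5/8)(4/7)(3/6) = 5/28; P(data | r = 5) = (3/8)(2/7)(5/6) = 5/56; P(data | r = 7) = (1/8)(0/7) = 0.
The prior-weighted likelihoods are 1/5 · 1/8 = 1/40, 1/5 · 5/28 = 1/28, 1/5 · 5/28 = 1/28, 1/5 · 5/56 = 1/56, 1/5 · 0 = 0; summing to 4/35.
By Bayes' rule, P(r = 3 | data) = (1/28) / (4/35) = 5/16.

0.313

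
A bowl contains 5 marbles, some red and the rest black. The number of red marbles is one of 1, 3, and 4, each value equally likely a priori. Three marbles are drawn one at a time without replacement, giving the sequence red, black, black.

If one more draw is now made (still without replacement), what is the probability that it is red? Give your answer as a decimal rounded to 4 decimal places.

0.3333

For each hypothesis, P(data | H) works out to: P(data | r = 1) = (1/5)(4/4)(3/3) = 1/5; P(data | r = 3) = (3/5)(2/4)(1/3) = 1/10; P(data | r = 4) = (4/5)(1/4)(0/3) = 0.
The prior-weighted likelihoods are 1/3 · 1/5 = 1/15, 1/3 · 1/10 = 1/30, 1/3 · 0 = 0; with total 1/10.
Normalising, the posterior is P(r = 1 | data) = 2/3, P(r = 3 | data) = 1/3, P(r = 4 | data) = 0.
The predictive probability is P(red next | data) = (0)(2/3) + (1)(1/3) = 1/3.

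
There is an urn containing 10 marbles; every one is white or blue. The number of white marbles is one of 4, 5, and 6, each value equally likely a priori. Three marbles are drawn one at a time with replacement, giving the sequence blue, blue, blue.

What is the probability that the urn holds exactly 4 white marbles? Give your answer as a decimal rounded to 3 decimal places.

For each hypothesis, P(data | H) works out to: P(data | r = 4) = (6/10)(6/10)(6/10) = 27/125; P(data | r = 5) = (5/10)(5/10)(5/10) = 1/8; P(data | r = 6) = (4/10)(4/10)(4/10) = 8/125.
Weighting by the prior gives 1/3 · 27/125 = 9/125, 1/3 · 1/8 = 1/24, 1/3 · 8/125 = 8/375; summing to 27/200.
By Bayes' rule, P(r = 4 | data) = (9/125) / (27/200) = 8/15.

0.533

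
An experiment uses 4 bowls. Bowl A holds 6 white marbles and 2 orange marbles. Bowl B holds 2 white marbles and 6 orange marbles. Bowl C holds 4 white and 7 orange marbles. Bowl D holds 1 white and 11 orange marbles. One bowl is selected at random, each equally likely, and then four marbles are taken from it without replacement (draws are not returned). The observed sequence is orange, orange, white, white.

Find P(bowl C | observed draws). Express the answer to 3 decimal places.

Compute the likelihood of the observed sequence for each case: P(data | bowl A) = (2/8)(1/7)(6/6)(5/5) = 1/28; P(data | bowl B) = (6/8)(5/7)(2/6)(1/5) = 1/28; P(data | bowl C) = (7/11)(6/10)(4/9)(3/8) = 7/110; P(data | bowl D) = (11/12)(10/11)(1/10)(0/9) = 0.
Weighting by the prior gives 1/4 · 1/28 = 1/112, 1/4 · 1/28 = 1/112, 1/4 · 7/110 = 7/440, 1/4 · 0 = 0; with total 13/385.
By Bayes' rule, P(bowl C | data) = (7/440) / (13/385) = 49/104.

0.471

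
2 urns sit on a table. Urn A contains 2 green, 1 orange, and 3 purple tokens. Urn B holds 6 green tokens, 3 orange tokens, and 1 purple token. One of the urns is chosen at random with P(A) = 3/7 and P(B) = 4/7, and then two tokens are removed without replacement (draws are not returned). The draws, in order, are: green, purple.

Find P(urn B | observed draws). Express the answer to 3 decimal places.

0.308

For each hypothesis, P(data | H) works out to: P(data | urn A) = (2/6)(3/5) = 1/5; P(data | urn B) = (6/10)(1/9) = 1/15.
Weighting by the prior gives 3/7 · 1/5 = 3/35, 4/7 · 1/15 = 4/105; summing to 13/105.
Hence P(urn B | data) = (4/105) / (13/105) = 4/13.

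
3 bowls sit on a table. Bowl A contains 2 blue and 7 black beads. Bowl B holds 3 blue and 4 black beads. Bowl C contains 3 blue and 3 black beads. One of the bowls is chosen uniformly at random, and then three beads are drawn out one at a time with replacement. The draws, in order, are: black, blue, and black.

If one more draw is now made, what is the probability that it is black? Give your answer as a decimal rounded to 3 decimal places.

For each hypothesis, P(data | H) works out to: P(data | bowl A) = (7/9)(2/9)(7/9) = 0.13443; P(data | bowl B) = (4/7)(3/7)(4/7) = 0.13994; P(data | bowl C) = (3/6)(3/6)(3/6) = 0.125.
The prior-weighted likelihoods are 1/3 · 0.13443 = 0.04481, 1/3 · 0.13994 = 0.046647, 1/3 · 0.125 = 0.041667; these sum to 0.13312.
Dividing through by the total gives posterior P(bowl A | data) = 0.3366, P(bowl B | data) = 0.3504, P(bowl C | data) = 0.31299.
The predictive probability is P(black next | data) = (7/9)(0.3366) + (4/7)(0.3504) + (1/2)(0.31299) = 0.61853.

0.619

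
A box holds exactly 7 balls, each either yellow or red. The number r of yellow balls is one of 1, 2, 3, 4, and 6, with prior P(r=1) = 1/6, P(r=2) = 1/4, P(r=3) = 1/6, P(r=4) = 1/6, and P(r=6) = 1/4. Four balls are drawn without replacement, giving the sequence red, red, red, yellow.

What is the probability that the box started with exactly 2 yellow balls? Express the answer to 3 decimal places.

0.455

Compute the likelihood of the observed sequence for each case: P(data | r = 1) = (6/7)(5/6)(4/5)(1/4) = 1/7; P(data | r = 2) = (5/7)(4/6)(3/5)(2/4) = 1/7; P(data | r = 3) = (4/7)(3/6)(2/5)(3/4) = 3/35; P(data | r = 4) = (3/7)(2/6)(1/5)(4/4) = 1/35; P(data | r = 6) = (1/7)(0/6) = 0.
The prior-weighted likelihoods are 1/6 · 1/7 = 1/42, 1/4 · 1/7 = 1/28, 1/6 · 3/35 = 1/70, 1/6 · 1/35 = 1/210, 1/4 · 0 = 0; with total 11/140.
By Bayes' rule, P(r = 2 | data) = (1/28) / (11/140) = 5/11.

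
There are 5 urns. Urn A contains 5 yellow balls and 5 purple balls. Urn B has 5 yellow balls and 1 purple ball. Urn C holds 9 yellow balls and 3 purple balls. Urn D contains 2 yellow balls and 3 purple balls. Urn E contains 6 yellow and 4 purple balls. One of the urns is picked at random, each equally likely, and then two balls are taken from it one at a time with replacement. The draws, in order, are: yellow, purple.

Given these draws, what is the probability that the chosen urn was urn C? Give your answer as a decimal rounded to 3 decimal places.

0.177

The likelihood of the observed sequence under each hypothesis: P(data | urn A) = (5/10)(5/10) = 0.25; P(data | urn B) = (5/6)(1/6) = 0.13889; P(data | urn C) = (9/12)(3/12) = 0.1875; P(data | urn D) = (2/5)(3/5) = 0.24; P(data | urn E) = (6/10)(4/10) = 0.24.
The prior-weighted likelihoods are 1/5 · 0.25 = 0.05, 1/5 · 0.13889 = 0.027778, 1/5 · 0.1875 = 0.0375, 1/5 · 0.24 = 0.048, 1/5 · 0.24 = 0.048; with total 0.21128.
Therefore the posterior P(urn C | data) = (0.0375) / (0.21128) = 0.17749.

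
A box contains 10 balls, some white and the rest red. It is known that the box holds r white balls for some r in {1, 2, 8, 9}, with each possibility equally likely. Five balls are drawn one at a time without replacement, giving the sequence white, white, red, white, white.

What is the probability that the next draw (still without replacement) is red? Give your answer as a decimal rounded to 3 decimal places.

0.105

Under each hypothesis, the probability of the observed sequence is: P(data | r = 1) = (1/10)(0/9) = 0; P(data | r = 2) = (2/10)(1/9)(8/8)(0/7) = 0; P(data | r = 8) = (8/10)(7/9)(2/8)(6/7)(5/6) = 1/9; P(data | r = 9) = (9/10)(8/9)(1/8)(7/7)(6/6) = 1/10.
Weighting by the prior gives 1/4 · 0 = 0, 1/4 · 0 = 0, 1/4 · 1/9 = 1/36, 1/4 · 1/10 = 1/40; these sum to 19/360.
Normalising, the posterior is P(r = 1 | data) = 0, P(r = 2 | data) = 0, P(r = 8 | data) = 10/19, P(r = 9 | data) = 9/19.
So P(red next | data) = Σ P(red next | H) P(H | data) = (1/5)(10/19) + (0)(9/19) = 2/19.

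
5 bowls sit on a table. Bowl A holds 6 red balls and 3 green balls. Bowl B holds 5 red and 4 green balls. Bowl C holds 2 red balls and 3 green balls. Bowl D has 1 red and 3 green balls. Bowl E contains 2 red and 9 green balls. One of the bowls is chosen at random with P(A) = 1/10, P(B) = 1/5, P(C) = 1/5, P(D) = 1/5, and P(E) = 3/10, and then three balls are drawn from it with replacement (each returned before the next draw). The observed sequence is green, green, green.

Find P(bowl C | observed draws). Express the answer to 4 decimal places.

Under each hypothesis, the probability of the observed sequence is: P(data | bowl A) = (3/9)(3/9)(3/9) = 0.037037; P(data | bowl B) = (4/9)(4/9)(4/9) = 0.087791; P(data | bowl C) = (3/5)(3/5)(3/5) = 0.216; P(data | bowl D) = (3/4)(3/4)(3/4) = 0.42188; P(data | bowl E) = (9/11)(9/11)(9/11) = 0.54771.
Weighting by the prior gives 1/10 · 0.037037 = 0.0037037, 1/5 · 0.087791 = 0.017558, 1/5 · 0.216 = 0.0432, 1/5 · 0.42188 = 0.084375, 3/10 · 0.54771 = 0.16431; these sum to 0.31315.
So P(bowl C | data) = (0.0432) / (0.31315) = 0.13795.

0.1380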